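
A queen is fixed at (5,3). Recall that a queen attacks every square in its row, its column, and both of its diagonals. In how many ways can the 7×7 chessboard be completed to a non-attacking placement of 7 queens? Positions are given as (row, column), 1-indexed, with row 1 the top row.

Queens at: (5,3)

6

Branch on row 1: col 1 → 1; col 2 → 1; col 4 → 1; col 5 → 2; col 6 → 1.
Sum: 1 + 1 + 1 + 2 + 1 = 6.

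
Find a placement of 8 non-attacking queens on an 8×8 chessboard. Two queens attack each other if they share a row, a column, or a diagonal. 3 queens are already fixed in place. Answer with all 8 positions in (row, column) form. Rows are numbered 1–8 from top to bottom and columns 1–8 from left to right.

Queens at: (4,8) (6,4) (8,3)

(1,2) (2,7) (3,5) (4,8) (5,1) (6,4) (7,6) (8,3)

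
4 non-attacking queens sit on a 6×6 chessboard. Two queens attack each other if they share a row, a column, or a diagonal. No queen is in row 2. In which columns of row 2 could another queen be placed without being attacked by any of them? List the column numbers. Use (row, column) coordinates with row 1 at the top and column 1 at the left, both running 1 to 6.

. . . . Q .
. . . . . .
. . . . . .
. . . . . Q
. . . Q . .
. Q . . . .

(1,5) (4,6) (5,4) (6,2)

(1,5) attacks row 2 at column 5 and diagonals 4, 6.
(4,6) attacks row 2 at column 6 and diagonals 4.
(5,4) attacks row 2 at column 4 and diagonals 1.
(6,2) attacks row 2 at column 2 and diagonals 6.
Attacked columns: {1, 2, 4, 5, 6}. Safe: {3}.

columns 3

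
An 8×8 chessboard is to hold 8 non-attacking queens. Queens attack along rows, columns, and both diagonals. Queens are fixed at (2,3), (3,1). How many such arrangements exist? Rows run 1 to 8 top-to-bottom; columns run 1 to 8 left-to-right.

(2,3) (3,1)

7

Branch on row 1: col 5 → 2; col 6 → 3; col 7 → 1; col 8 → 1.
Sum: 2 + 3 + 1 + 1 = 7.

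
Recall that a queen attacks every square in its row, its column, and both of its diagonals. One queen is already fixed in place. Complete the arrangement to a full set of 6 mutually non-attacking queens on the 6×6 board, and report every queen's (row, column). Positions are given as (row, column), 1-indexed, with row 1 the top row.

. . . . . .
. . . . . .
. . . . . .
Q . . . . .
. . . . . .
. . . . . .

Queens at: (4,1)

(1,2) (2,4) (3,6) (4,1) (5,3) (6,5)

Row 1: attacked by (4,1)→{1,4}. Safe: 2, 3, 5, 6. Place at column 2.
Row 2: attacked by (1,2)→{1,2,3}; (4,1)→{1,3}. Safe: 4, 5, 6. Place at column 4.
Row 3: attacked by (1,2)→{2,4}; (2,4)→{3,4,5}; (4,1)→{1,2}. Safe: 6. Place at column 6.
Row 5: attacked by (1,2)→{2,6}; (2,4)→{1,4}; (3,6)→{4,6}; (4,1)→{1,2}. Safe: 3, 5. Place at column 3.
Row 6: attacked by (1,2)→{2}; (2,4)→{4}; (3,6)→{3,6}; (4,1)→{1,3}; (5,3)→{2,3,4}. Safe: 5. Place at column 5.
Columns [2, 4, 6, 1, 3, 5], r−c [-1, -2, -3, 3, 2, 1], r+c [3, 6, 9, 5, 8, 11] are all distinct, so no two queens attack.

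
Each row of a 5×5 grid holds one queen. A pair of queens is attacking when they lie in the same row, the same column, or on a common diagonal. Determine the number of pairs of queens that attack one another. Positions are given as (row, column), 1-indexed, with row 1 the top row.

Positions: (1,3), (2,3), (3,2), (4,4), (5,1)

2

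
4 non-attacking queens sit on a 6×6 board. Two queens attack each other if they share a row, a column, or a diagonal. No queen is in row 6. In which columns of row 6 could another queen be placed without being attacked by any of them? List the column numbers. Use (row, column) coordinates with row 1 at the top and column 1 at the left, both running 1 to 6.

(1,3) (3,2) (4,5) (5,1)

columns 4, 6

(1,3) attacks row 6 at column 3.
(3,2) attacks row 6 at column 2 and diagonals 5.
(4,5) attacks row 6 at column 5 and diagonals 3.
(5,1) attacks row 6 at column 1 and diagonals 2.
Attacked columns: {1, 2, 3, 5}. Safe: {4, 6}.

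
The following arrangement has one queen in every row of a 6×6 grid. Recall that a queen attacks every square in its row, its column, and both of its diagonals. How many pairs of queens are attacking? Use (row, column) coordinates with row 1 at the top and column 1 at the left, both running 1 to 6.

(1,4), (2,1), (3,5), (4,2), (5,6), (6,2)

2

Same column: (4,2)–(6,2) (column 2).
Same diagonal: (3,5)–(6,2) (|3−6| = |5−2| = 3).
Total attacking pairs: 2.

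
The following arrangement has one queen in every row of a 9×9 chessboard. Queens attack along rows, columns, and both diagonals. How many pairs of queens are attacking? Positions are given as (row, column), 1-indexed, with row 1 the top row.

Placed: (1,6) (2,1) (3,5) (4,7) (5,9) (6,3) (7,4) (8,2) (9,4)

Same column: (7,4)–(9,4) (column 4).
Same diagonal: (4,7)–(7,4) (|4−7| = |7−4| = 3); (6,3)–(7,4) (|6−7| = |3−4| = 1).
Total attacking pairs: 3.

3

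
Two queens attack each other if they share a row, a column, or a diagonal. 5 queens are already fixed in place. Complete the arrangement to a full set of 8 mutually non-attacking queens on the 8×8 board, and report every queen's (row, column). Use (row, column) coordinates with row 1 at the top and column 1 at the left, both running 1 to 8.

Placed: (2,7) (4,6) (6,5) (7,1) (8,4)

Row 1: attacked by (2,7)→{6,7,8}; (4,6)→{3,6}; (6,5)→{5}; (7,1)→{1,7}; (8,4)→{4}. Safe: 2. Place at column 2.
Row 3: attacked by (1,2)→{2,4}; (2,7)→{6,7,8}; (4,6)→{5,6,7}; (6,5)→{2,5,8}; (7,1)→{1,5}; (8,4)→{4}. Safe: 3. Place at column 3.
Row 5: attacked by (1,2)→{2,6}; (2,7)→{4,7}; (3,3)→{1,3,5}; (4,6)→{5,6,7}; (6,5)→{4,5,6}; (7,1)→{1,3}; (8,4)→{1,4,7}. Safe: 8. Place at column 8.
Columns [2, 7, 3, 6, 8, 5, 1, 4], r−c [-1, -5, 0, -2, -3, 1, 6, 4], r+c [3, 9, 6, 10, 13, 11, 8, 12] are all distinct, so no two queens attack.

(1,2) (2,7) (3,3) (4,6) (5,8) (6,5) (7,1) (8,4)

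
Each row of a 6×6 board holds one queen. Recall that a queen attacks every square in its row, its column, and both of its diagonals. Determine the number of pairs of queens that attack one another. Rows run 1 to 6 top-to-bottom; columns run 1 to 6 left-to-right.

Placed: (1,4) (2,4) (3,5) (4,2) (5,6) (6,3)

Same column: (1,4)–(2,4) (column 4).
Same diagonal: (2,4)–(3,5) (|2−3| = |4−5| = 1); (2,4)–(4,2) (|2−4| = |4−2| = 2).
Total attacking pairs: 3.

3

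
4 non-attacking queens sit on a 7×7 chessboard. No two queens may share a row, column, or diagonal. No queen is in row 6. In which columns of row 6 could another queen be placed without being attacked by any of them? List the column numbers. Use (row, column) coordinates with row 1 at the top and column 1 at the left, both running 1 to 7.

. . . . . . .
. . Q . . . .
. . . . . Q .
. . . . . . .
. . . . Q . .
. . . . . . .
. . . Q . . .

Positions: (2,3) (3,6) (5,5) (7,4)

(2,3) attacks row 6 at column 3 and diagonals 7.
(3,6) attacks row 6 at column 6 and diagonals 3.
(5,5) attacks row 6 at column 5 and diagonals 4, 6.
(7,4) attacks row 6 at column 4 and diagonals 3, 5.
Attacked columns: {3, 4, 5, 6, 7}. Safe: {1, 2}.

columns 1, 2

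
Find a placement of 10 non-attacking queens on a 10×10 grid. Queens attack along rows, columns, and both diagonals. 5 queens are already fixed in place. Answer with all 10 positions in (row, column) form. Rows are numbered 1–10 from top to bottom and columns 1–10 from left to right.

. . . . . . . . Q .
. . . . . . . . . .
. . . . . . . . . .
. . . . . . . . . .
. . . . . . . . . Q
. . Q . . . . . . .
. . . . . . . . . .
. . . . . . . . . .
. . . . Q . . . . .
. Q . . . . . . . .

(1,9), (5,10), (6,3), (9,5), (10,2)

Row 2: attacked by (1,9)→{8,9,10}; (5,10)→{7,10}; (6,3)→{3,7}; (9,5)→{5}; (10,2)→{2,10}. Safe: 1, 4, 6. Place at column 4.
Row 3: attacked by (1,9)→{7,9}; (2,4)→{3,4,5}; (5,10)→{8,10}; (6,3)→{3,6}; (9,5)→{5}; (10,2)→{2,9}. Safe: 1. Place at column 1.
Row 4: attacked by (1,9)→{6,9}; (2,4)→{2,4,6}; (3,1)→{1,2}; (5,10)→{9,10}; (6,3)→{1,3,5}; (9,5)→{5,10}; (10,2)→{2,8}. Safe: 7. Place at column 7.
Row 7: attacked by (1,9)→{3,9}; (2,4)→{4,9}; (3,1)→{1,5}; (4,7)→{4,7,10}; (5,10)→{8,10}; (6,3)→{2,3,4}; (9,5)→{3,5,7}; (10,2)→{2,5}. Safe: 6. Place at column 6.
Row 8: attacked by (1,9)→{2,9}; (2,4)→{4,10}; (3,1)→{1,6}; (4,7)→{3,7}; (5,10)→{7,10}; (6,3)→{1,3,5}; (7,6)→{5,6,7}; (9,5)→{4,5,6}; (10,2)→{2,4}. Safe: 8. Place at column 8.
Columns [9, 4, 1, 7, 10, 3, 6, 8, 5, 2], r−c [-8, -2, 2, -3, -5, 3, 1, 0, 4, 8], r+c [10, 6, 4, 11, 15, 9, 13, 16, 14, 12] are all distinct, so no two queens attack.

(1,9) (2,4) (3,1) (4,7) (5,10) (6,3) (7,6) (8,8) (9,5) (10,2)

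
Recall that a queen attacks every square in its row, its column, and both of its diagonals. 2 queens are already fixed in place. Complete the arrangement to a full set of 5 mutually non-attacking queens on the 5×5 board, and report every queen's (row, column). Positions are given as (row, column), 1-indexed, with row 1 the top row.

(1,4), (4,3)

(1,4) (2,2) (3,5) (4,3) (5,1)

Row 2: attacked by (1,4)→{3,4,5}; (4,3)→{1,3,5}. Safe: 2. Place at column 2.
Row 3: attacked by (1,4)→{2,4}; (2,2)→{1,2,3}; (4,3)→{2,3,4}. Safe: 5. Place at column 5.
Row 5: attacked by (1,4)→{4}; (2,2)→{2,5}; (3,5)→{3,5}; (4,3)→{2,3,4}. Safe: 1. Place at column 1.
Columns [4, 2, 5, 3, 1], r−c [-3, 0, -2, 1, 4], r+c [5, 4, 8, 7, 6] are all distinct, so no two queens attack.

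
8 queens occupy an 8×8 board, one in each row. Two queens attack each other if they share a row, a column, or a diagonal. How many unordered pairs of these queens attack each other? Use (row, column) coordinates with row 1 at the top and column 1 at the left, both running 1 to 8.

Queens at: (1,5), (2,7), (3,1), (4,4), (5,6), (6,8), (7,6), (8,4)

2

Same column: (4,4)–(8,4) (column 4); (5,6)–(7,6) (column 6).
Total attacking pairs: 2.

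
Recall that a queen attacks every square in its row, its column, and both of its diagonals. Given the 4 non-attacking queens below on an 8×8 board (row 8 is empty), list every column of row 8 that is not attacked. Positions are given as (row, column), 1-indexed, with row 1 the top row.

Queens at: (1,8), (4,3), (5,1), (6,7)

columns 2, 6

(1,8) attacks row 8 at column 8 and diagonals 1.
(4,3) attacks row 8 at column 3 and diagonals 7.
(5,1) attacks row 8 at column 1 and diagonals 4.
(6,7) attacks row 8 at column 7 and diagonals 5.
Attacked columns: {1, 3, 4, 5, 7, 8}. Safe: {2, 6}.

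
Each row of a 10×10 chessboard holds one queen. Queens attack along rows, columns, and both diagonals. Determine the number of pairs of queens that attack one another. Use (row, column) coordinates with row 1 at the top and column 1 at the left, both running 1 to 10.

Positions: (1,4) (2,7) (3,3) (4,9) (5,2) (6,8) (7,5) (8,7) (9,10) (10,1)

2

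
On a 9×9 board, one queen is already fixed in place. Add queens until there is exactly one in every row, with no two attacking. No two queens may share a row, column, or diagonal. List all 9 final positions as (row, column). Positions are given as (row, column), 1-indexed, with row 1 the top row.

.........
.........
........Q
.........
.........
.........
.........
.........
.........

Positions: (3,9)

(1,3) (2,5) (3,9) (4,2) (5,4) (6,7) (7,1) (8,8) (9,6)

Row 1: attacked by (3,9)→{7,9}. Safe: 1, 2, 3, 4, 5, 6, 8. Place at column 3.
Row 2: attacked by (1,3)→{2,3,4}; (3,9)→{8,9}. Safe: 1, 5, 6, 7. Place at column 5.
Row 4: attacked by (1,3)→{3,6}; (2,5)→{3,5,7}; (3,9)→{8,9}. Safe: 1, 2, 4. Place at column 2.
Row 5: attacked by (1,3)→{3,7}; (2,5)→{2,5,8}; (3,9)→{7,9}; (4,2)→{1,2,3}. Safe: 4, 6. Place at column 4.
Row 6: attacked by (1,3)→{3,8}; (2,5)→{1,5,9}; (3,9)→{6,9}; (4,2)→{2,4}; (5,4)→{3,4,5}. Safe: 7. Place at column 7.
Row 7: attacked by (1,3)→{3,9}; (2,5)→{5}; (3,9)→{5,9}; (4,2)→{2,5}; (5,4)→{2,4,6}; (6,7)→{6,7,8}. Safe: 1. Place at column 1.
Row 8: attacked by (1,3)→{3}; (2,5)→{5}; (3,9)→{4,9}; (4,2)→{2,6}; (5,4)→{1,4,7}; (6,7)→{5,7,9}; (7,1)→{1,2}. Safe: 8. Place at column 8.
Row 9: attacked by (1,3)→{3}; (2,5)→{5}; (3,9)→{3,9}; (4,2)→{2,7}; (5,4)→{4,8}; (6,7)→{4,7}; (7,1)→{1,3}; (8,8)→{7,8,9}. Safe: 6. Place at column 6.
Columns [3, 5, 9, 2, 4, 7, 1, 8, 6], r−c [-2, -3, -6, 2, 1, -1, 6, 0, 3], r+c [4, 7, 12, 6, 9, 13, 8, 16, 15] are all distinct, so no two queens attack.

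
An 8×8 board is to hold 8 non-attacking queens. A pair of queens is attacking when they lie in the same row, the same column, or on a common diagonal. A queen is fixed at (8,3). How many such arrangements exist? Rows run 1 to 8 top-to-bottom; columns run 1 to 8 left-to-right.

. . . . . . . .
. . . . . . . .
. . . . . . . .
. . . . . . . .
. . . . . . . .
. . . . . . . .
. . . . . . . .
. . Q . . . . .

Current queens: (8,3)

Branch on row 1: col 1 → 2; col 2 → 2; col 4 → 3; col 5 → 4; col 6 → 5; col 7 → 0; col 8 → 0.
Sum: 2 + 2 + 3 + 4 + 5 + 0 + 0 = 16.

16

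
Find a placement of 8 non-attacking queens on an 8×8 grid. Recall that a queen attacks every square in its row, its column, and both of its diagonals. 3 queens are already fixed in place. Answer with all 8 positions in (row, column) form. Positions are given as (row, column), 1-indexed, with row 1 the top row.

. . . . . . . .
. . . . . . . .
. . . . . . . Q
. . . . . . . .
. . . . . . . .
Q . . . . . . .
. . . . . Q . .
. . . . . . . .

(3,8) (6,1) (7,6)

(1,7) (2,3) (3,8) (4,2) (5,5) (6,1) (7,6) (8,4)

Row 1: attacked by (3,8)→{6,8}; (6,1)→{1,6}; (7,6)→{6}. Safe: 2, 3, 4, 5, 7. Place at column 7.
Row 2: attacked by (1,7)→{6,7,8}; (3,8)→{7,8}; (6,1)→{1,5}; (7,6)→{1,6}. Safe: 2, 3, 4. Place at column 3.
Row 4: attacked by (1,7)→{4,7}; (2,3)→{1,3,5}; (3,8)→{7,8}; (6,1)→{1,3}; (7,6)→{3,6}. Safe: 2. Place at column 2.
Row 5: attacked by (1,7)→{3,7}; (2,3)→{3,6}; (3,8)→{6,8}; (4,2)→{1,2,3}; (6,1)→{1,2}; (7,6)→{4,6,8}. Safe: 5. Place at column 5.
Row 8: attacked by (1,7)→{7}; (2,3)→{3}; (3,8)→{3,8}; (4,2)→{2,6}; (5,5)→{2,5,8}; (6,1)→{1,3}; (7,6)→{5,6,7}. Safe: 4. Place at column 4.
Columns [7, 3, 8, 2, 5, 1, 6, 4], r−c [-6, -1, -5, 2, 0, 5, 1, 4], r+c [8, 5, 11, 6, 10, 7, 13, 12] are all distinct, so no two queens attack.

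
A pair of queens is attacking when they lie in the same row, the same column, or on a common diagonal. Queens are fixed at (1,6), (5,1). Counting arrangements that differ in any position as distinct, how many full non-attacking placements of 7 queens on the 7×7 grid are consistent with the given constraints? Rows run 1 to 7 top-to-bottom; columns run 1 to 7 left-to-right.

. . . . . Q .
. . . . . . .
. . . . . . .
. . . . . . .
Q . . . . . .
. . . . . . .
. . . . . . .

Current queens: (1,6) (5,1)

2

Branch on row 2: col 2 → 0; col 3 → 2.
Sum: 0 + 2 = 2.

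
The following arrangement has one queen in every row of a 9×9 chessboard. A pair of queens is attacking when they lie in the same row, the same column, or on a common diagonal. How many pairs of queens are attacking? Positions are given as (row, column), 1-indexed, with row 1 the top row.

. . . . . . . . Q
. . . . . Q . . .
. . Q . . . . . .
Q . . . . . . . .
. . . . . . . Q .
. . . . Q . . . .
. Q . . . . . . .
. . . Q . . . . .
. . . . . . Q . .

All columns are distinct and no two queens satisfy |Δrow| = |Δcol|, so no pair attacks.

0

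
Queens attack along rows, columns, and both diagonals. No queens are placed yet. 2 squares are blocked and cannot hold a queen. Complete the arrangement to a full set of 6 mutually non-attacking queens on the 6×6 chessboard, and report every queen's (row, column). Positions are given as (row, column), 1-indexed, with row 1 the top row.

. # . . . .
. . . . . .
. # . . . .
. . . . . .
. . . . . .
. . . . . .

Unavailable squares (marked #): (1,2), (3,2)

(1,5) (2,3) (3,1) (4,6) (5,4) (6,2)

Row 1: Blocked: 2. Safe: 1, 3, 4, 5, 6. Place at column 5.
Row 2: attacked by (1,5)→{4,5,6}. Safe: 1, 2, 3. Place at column 3.
Row 3: attacked by (1,5)→{3,5}; (2,3)→{2,3,4}. Blocked: 2. Safe: 1, 6. Place at column 1.
Row 4: attacked by (1,5)→{2,5}; (2,3)→{1,3,5}; (3,1)→{1,2}. Safe: 4, 6. Place at column 6.
Row 5: attacked by (1,5)→{1,5}; (2,3)→{3,6}; (3,1)→{1,3}; (4,6)→{5,6}. Safe: 2, 4. Place at column 4.
Row 6: attacked by (1,5)→{5}; (2,3)→{3}; (3,1)→{1,4}; (4,6)→{4,6}; (5,4)→{3,4,5}. Safe: 2. Place at column 2.
Columns [5, 3, 1, 6, 4, 2], r−c [-4, -1, 2, -2, 1, 4], r+c [6, 5, 4, 10, 9, 8] are all distinct, so no two queens attack.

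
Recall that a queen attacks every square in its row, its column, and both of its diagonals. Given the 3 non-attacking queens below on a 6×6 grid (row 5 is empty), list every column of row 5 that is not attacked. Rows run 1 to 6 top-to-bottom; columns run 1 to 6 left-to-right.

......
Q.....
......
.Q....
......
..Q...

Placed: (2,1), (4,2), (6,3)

columns 5, 6

(2,1) attacks row 5 at column 1 and diagonals 4.
(4,2) attacks row 5 at column 2 and diagonals 1, 3.
(6,3) attacks row 5 at column 3 and diagonals 2, 4.
Attacked columns: {1, 2, 3, 4}. Safe: {5, 6}.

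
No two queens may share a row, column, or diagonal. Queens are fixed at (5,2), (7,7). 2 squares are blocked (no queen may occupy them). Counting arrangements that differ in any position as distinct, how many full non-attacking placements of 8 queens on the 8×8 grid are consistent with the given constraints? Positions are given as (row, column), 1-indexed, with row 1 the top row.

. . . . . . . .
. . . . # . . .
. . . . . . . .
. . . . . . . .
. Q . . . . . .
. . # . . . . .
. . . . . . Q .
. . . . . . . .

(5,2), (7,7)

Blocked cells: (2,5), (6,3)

1

Branch on row 1: col 3 → 0; col 4 → 0; col 5 → 0; col 8 → 1.
Sum: 0 + 0 + 0 + 1 = 1.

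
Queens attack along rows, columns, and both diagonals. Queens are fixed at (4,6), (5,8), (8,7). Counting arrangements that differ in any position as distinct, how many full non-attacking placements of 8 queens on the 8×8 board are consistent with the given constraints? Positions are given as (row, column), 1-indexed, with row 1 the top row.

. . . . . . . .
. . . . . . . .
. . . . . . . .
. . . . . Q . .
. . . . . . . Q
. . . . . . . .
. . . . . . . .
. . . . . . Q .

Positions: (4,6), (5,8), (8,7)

Branch on row 1: col 1 → 0; col 2 → 0; col 5 → 2.
Sum: 0 + 0 + 2 = 2.

2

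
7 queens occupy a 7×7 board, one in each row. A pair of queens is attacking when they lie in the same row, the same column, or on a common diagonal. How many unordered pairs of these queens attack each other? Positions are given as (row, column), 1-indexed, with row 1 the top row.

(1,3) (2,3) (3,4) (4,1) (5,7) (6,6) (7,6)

6

Same column: (1,3)–(2,3) (column 3); (6,6)–(7,6) (column 6).
Same diagonal: (1,3)–(5,7) (|1−5| = |3−7| = 4); (2,3)–(3,4) (|2−3| = |3−4| = 1); (2,3)–(4,1) (|2−4| = |3−1| = 2); (5,7)–(6,6) (|5−6| = |7−6| = 1).
Total attacking pairs: 6.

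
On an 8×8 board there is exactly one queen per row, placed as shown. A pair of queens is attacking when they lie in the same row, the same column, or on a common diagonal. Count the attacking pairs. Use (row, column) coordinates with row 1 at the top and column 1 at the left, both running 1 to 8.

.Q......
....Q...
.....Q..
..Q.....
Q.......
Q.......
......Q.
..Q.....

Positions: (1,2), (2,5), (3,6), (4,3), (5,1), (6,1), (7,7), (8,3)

Same column: (4,3)–(8,3) (column 3); (5,1)–(6,1) (column 1).
Same diagonal: (2,5)–(3,6) (|2−3| = |5−6| = 1); (2,5)–(4,3) (|2−4| = |5−3| = 2); (2,5)–(6,1) (|2−6| = |5−1| = 4); (4,3)–(6,1) (|4−6| = |3−1| = 2); (6,1)–(8,3) (|6−8| = |1−3| = 2).
Total attacking pairs: 7.

7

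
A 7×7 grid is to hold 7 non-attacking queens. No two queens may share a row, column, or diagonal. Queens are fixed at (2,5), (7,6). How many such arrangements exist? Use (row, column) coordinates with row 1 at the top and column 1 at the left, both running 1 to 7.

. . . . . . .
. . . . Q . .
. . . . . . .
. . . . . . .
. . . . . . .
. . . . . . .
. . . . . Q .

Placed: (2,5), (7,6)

Branch on row 1: col 1 → 0; col 2 → 3; col 3 → 0; col 7 → 0.
Sum: 0 + 3 + 0 + 0 = 3.

3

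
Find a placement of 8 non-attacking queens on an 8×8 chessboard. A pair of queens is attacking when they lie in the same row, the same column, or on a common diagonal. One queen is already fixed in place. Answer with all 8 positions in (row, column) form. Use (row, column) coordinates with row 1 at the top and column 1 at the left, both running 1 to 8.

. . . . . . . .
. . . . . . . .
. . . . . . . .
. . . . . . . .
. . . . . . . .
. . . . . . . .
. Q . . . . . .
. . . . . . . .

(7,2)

Row 1: attacked by (7,2)→{2,8}. Safe: 1, 3, 4, 5, 6, 7. Place at column 4.
Row 2: attacked by (1,4)→{3,4,5}; (7,2)→{2,7}. Safe: 1, 6, 8. Place at column 8.
Row 3: attacked by (1,4)→{2,4,6}; (2,8)→{7,8}; (7,2)→{2,6}. Safe: 1, 3, 5. Place at column 5.
Row 4: attacked by (1,4)→{1,4,7}; (2,8)→{6,8}; (3,5)→{4,5,6}; (7,2)→{2,5}. Safe: 3. Place at column 3.
Row 5: attacked by (1,4)→{4,8}; (2,8)→{5,8}; (3,5)→{3,5,7}; (4,3)→{2,3,4}; (7,2)→{2,4}. Safe: 1, 6. Place at column 1.
Row 6: attacked by (1,4)→{4}; (2,8)→{4,8}; (3,5)→{2,5,8}; (4,3)→{1,3,5}; (5,1)→{1,2}; (7,2)→{1,2,3}. Safe: 6, 7. Place at column 7.
Row 8: attacked by (1,4)→{4}; (2,8)→{2,8}; (3,5)→{5}; (4,3)→{3,7}; (5,1)→{1,4}; (6,7)→{5,7}; (7,2)→{1,2,3}. Safe: 6. Place at column 6.
Columns [4, 8, 5, 3, 1, 7, 2, 6], r−c [-3, -6, -2, 1, 4, -1, 5, 2], r+c [5, 10, 8, 7, 6, 13, 9, 14] are all distinct, so no two queens attack.

(1,4) (2,8) (3,5) (4,3) (5,1) (6,7) (7,2) (8,6)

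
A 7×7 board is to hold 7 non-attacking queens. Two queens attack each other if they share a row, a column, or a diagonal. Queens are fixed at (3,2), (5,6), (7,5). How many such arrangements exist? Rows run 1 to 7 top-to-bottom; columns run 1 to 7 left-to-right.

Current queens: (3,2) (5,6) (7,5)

1

Branch on row 1: col 1 → 0; col 3 → 1; col 7 → 0.
Sum: 0 + 1 + 0 = 1.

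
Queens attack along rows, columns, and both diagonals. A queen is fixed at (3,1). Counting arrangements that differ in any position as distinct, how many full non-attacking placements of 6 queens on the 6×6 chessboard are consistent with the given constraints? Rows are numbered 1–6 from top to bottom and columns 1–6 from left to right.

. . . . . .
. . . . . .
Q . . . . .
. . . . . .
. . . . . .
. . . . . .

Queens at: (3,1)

Branch on row 1: col 2 → 0; col 4 → 0; col 5 → 1; col 6 → 0.
Sum: 0 + 0 + 1 + 0 = 1.

1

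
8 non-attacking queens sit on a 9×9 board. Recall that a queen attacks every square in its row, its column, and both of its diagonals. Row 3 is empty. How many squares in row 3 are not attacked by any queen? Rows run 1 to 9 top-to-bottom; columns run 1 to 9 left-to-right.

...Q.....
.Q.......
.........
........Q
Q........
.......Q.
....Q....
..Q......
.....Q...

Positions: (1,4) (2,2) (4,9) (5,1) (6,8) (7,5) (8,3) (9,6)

(1,4) attacks row 3 at column 4 and diagonals 2, 6.
(2,2) attacks row 3 at column 2 and diagonals 1, 3.
(4,9) attacks row 3 at column 9 and diagonals 8.
(5,1) attacks row 3 at column 1 and diagonals 3.
(6,8) attacks row 3 at column 8 and diagonals 5.
(7,5) attacks row 3 at column 5 and diagonals 1, 9.
(8,3) attacks row 3 at column 3 and diagonals 8.
(9,6) attacks row 3 at column 6.
Attacked columns: {1, 2, 3, 4, 5, 6, 8, 9}. Safe: {7}.

1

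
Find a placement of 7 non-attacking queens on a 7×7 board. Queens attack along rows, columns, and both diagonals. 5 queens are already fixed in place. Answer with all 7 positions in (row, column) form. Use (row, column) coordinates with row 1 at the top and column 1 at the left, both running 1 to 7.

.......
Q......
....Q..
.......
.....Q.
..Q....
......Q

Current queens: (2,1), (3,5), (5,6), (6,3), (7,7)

Row 1: attacked by (2,1)→{1,2}; (3,5)→{3,5,7}; (5,6)→{2,6}; (6,3)→{3}; (7,7)→{1,7}. Safe: 4. Place at column 4.
Row 4: attacked by (1,4)→{1,4,7}; (2,1)→{1,3}; (3,5)→{4,5,6}; (5,6)→{5,6,7}; (6,3)→{1,3,5}; (7,7)→{4,7}. Safe: 2. Place at column 2.
Columns [4, 1, 5, 2, 6, 3, 7], r−c [-3, 1, -2, 2, -1, 3, 0], r+c [5, 3, 8, 6, 11, 9, 14] are all distinct, so no two queens attack.

(1,4) (2,1) (3,5) (4,2) (5,6) (6,3) (7,7)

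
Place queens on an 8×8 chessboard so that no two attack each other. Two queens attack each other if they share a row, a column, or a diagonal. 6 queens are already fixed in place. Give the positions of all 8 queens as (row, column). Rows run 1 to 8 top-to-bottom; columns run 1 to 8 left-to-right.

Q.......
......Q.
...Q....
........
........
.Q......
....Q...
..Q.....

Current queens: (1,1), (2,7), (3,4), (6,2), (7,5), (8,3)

Row 4: attacked by (1,1)→{1,4}; (2,7)→{5,7}; (3,4)→{3,4,5}; (6,2)→{2,4}; (7,5)→{2,5,8}; (8,3)→{3,7}. Safe: 6. Place at column 6.
Row 5: attacked by (1,1)→{1,5}; (2,7)→{4,7}; (3,4)→{2,4,6}; (4,6)→{5,6,7}; (6,2)→{1,2,3}; (7,5)→{3,5,7}; (8,3)→{3,6}. Safe: 8. Place at column 8.
Columns [1, 7, 4, 6, 8, 2, 5, 3], r−c [0, -5, -1, -2, -3, 4, 2, 5], r+c [2, 9, 7, 10, 13, 8, 12, 11] are all distinct, so no two queens attack.

(1,1) (2,7) (3,4) (4,6) (5,8) (6,2) (7,5) (8,3)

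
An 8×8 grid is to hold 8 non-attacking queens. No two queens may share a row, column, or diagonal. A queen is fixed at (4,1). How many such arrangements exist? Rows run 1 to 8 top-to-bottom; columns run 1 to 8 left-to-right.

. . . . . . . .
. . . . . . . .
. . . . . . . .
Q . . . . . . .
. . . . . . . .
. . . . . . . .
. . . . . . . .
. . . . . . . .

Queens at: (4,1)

18

Branch on row 1: col 2 → 2; col 3 → 4; col 5 → 5; col 6 → 4; col 7 → 2; col 8 → 1.
Sum: 2 + 4 + 5 + 4 + 2 + 1 = 18.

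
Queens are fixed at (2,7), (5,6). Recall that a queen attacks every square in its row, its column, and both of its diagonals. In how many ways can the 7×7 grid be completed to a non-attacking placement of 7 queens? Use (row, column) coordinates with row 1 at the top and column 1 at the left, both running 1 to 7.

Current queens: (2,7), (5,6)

Branch on row 1: col 1 → 0; col 3 → 1; col 4 → 1; col 5 → 1.
Sum: 0 + 1 + 1 + 1 = 3.

3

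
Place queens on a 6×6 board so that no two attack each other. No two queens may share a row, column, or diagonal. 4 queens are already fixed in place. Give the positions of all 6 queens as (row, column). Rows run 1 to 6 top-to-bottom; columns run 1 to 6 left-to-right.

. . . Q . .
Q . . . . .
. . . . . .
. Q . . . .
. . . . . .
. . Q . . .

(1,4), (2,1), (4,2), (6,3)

Row 3: attacked by (1,4)→{2,4,6}; (2,1)→{1,2}; (4,2)→{1,2,3}; (6,3)→{3,6}. Safe: 5. Place at column 5.
Row 5: attacked by (1,4)→{4}; (2,1)→{1,4}; (3,5)→{3,5}; (4,2)→{1,2,3}; (6,3)→{2,3,4}. Safe: 6. Place at column 6.
Columns [4, 1, 5, 2, 6, 3], r−c [-3, 1, -2, 2, -1, 3], r+c [5, 3, 8, 6, 11, 9] are all distinct, so no two queens attack.

(1,4) (2,1) (3,5) (4,2) (5,6) (6,3)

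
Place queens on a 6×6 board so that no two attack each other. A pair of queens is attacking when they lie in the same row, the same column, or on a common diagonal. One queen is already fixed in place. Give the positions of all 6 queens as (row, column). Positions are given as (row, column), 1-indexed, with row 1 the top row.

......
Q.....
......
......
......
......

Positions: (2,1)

(1,4) (2,1) (3,5) (4,2) (5,6) (6,3)

Row 1: attacked by (2,1)→{1,2}. Safe: 3, 4, 5, 6. Place at column 4.
Row 3: attacked by (1,4)→{2,4,6}; (2,1)→{1,2}. Safe: 3, 5. Place at column 5.
Row 4: attacked by (1,4)→{1,4}; (2,1)→{1,3}; (3,5)→{4,5,6}. Safe: 2. Place at column 2.
Row 5: attacked by (1,4)→{4}; (2,1)→{1,4}; (3,5)→{3,5}; (4,2)→{1,2,3}. Safe: 6. Place at column 6.
Row 6: attacked by (1,4)→{4}; (2,1)→{1,5}; (3,5)→{2,5}; (4,2)→{2,4}; (5,6)→{5,6}. Safe: 3. Place at column 3.
Columns [4, 1, 5, 2, 6, 3], r−c [-3, 1, -2, 2, -1, 3], r+c [5, 3, 8, 6, 11, 9] are all distinct, so no two queens attack.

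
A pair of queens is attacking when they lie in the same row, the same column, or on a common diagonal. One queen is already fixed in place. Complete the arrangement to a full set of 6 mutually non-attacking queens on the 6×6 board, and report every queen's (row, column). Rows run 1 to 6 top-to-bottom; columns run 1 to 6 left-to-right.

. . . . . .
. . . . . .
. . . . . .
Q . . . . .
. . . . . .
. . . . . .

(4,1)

Row 1: attacked by (4,1)→{1,4}. Safe: 2, 3, 5, 6. Place at column 2.
Row 2: attacked by (1,2)→{1,2,3}; (4,1)→{1,3}. Safe: 4, 5, 6. Place at column 4.
Row 3: attacked by (1,2)→{2,4}; (2,4)→{3,4,5}; (4,1)→{1,2}. Safe: 6. Place at column 6.
Row 5: attacked by (1,2)→{2,6}; (2,4)→{1,4}; (3,6)→{4,6}; (4,1)→{1,2}. Safe: 3, 5. Place at column 3.
Row 6: attacked by (1,2)→{2}; (2,4)→{4}; (3,6)→{3,6}; (4,1)→{1,3}; (5,3)→{2,3,4}. Safe: 5. Place at column 5.
Columns [2, 4, 6, 1, 3, 5], r−c [-1, -2, -3, 3, 2, 1], r+c [3, 6, 9, 5, 8, 11] are all distinct, so no two queens attack.

(1,2) (2,4) (3,6) (4,1) (5,3) (6,5)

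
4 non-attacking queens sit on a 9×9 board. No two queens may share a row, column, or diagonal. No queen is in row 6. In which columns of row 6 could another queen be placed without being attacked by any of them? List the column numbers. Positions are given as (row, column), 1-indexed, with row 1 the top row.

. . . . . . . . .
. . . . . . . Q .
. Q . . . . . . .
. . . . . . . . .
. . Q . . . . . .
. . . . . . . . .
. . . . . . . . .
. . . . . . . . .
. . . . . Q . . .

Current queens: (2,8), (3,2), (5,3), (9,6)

columns 1, 7

(2,8) attacks row 6 at column 8 and diagonals 4.
(3,2) attacks row 6 at column 2 and diagonals 5.
(5,3) attacks row 6 at column 3 and diagonals 2, 4.
(9,6) attacks row 6 at column 6 and diagonals 3, 9.
Attacked columns: {2, 3, 4, 5, 6, 8, 9}. Safe: {1, 7}.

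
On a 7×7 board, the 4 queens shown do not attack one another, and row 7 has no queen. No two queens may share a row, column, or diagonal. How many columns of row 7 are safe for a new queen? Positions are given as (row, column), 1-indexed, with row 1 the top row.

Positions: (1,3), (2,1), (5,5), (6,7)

(1,3) attacks row 7 at column 3.
(2,1) attacks row 7 at column 1 and diagonals 6.
(5,5) attacks row 7 at column 5 and diagonals 3, 7.
(6,7) attacks row 7 at column 7 and diagonals 6.
Attacked columns: {1, 3, 5, 6, 7}. Safe: {2, 4}.

2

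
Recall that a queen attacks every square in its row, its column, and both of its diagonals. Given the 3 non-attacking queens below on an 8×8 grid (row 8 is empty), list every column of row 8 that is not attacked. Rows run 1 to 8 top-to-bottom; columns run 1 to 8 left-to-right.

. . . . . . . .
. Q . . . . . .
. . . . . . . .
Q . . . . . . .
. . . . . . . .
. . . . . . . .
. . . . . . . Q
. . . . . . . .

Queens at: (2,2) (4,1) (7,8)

(2,2) attacks row 8 at column 2 and diagonals 8.
(4,1) attacks row 8 at column 1 and diagonals 5.
(7,8) attacks row 8 at column 8 and diagonals 7.
Attacked columns: {1, 2, 5, 7, 8}. Safe: {3, 4, 6}.

columns 3, 4, 6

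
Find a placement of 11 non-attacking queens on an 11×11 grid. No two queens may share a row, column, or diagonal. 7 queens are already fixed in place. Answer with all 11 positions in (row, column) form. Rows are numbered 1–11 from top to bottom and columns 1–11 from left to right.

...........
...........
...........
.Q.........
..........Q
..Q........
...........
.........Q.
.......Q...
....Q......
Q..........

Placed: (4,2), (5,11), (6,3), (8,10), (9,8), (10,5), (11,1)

(1,9) (2,6) (3,4) (4,2) (5,11) (6,3) (7,7) (8,10) (9,8) (10,5) (11,1)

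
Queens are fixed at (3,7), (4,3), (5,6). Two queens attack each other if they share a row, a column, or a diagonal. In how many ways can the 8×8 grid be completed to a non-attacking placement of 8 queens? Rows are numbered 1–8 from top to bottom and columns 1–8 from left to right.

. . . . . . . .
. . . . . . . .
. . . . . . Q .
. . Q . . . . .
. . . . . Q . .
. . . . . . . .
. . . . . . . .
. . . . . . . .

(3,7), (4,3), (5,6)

2

Branch on row 1: col 1 → 0; col 4 → 2; col 8 → 0.
Sum: 0 + 2 + 0 = 2.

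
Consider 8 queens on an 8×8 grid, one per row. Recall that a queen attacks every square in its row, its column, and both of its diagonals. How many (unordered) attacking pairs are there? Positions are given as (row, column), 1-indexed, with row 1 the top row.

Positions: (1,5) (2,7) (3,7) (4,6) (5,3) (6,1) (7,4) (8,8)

3

Same column: (2,7)–(3,7) (column 7).
Same diagonal: (1,5)–(3,7) (|1−3| = |5−7| = 2); (3,7)–(4,6) (|3−4| = |7−6| = 1).
Total attacking pairs: 3.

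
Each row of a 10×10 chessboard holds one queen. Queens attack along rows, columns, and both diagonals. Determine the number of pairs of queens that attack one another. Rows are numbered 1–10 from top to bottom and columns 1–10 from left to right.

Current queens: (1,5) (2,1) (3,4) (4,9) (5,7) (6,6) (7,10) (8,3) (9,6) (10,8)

2

Same column: (6,6)–(9,6) (column 6).
Same diagonal: (5,7)–(6,6) (|5−6| = |7−6| = 1).
Total attacking pairs: 2.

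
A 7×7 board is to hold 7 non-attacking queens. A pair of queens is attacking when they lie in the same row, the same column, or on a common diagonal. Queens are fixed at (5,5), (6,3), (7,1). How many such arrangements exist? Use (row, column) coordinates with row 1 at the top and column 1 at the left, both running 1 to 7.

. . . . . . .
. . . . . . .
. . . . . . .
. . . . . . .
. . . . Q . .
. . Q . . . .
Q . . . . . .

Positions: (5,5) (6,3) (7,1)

1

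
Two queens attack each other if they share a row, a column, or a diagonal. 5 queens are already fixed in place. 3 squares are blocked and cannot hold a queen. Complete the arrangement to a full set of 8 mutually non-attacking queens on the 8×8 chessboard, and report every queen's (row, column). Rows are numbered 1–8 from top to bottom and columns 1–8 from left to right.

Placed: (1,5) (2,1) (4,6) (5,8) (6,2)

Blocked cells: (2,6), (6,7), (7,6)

Row 3: attacked by (1,5)→{3,5,7}; (2,1)→{1,2}; (4,6)→{5,6,7}; (5,8)→{6,8}; (6,2)→{2,5}. Safe: 4. Place at column 4.
Row 7: attacked by (1,5)→{5}; (2,1)→{1,6}; (3,4)→{4,8}; (4,6)→{3,6}; (5,8)→{6,8}; (6,2)→{1,2,3}. Blocked: 6. Safe: 7. Place at column 7.
Row 8: attacked by (1,5)→{5}; (2,1)→{1,7}; (3,4)→{4}; (4,6)→{2,6}; (5,8)→{5,8}; (6,2)→{2,4}; (7,7)→{6,7,8}. Safe: 3. Place at column 3.
Columns [5, 1, 4, 6, 8, 2, 7, 3], r−c [-4, 1, -1, -2, -3, 4, 0, 5], r+c [6, 3, 7, 10, 13, 8, 14, 11] are all distinct, so no two queens attack.

(1,5) (2,1) (3,4) (4,6) (5,8) (6,2) (7,7) (8,3)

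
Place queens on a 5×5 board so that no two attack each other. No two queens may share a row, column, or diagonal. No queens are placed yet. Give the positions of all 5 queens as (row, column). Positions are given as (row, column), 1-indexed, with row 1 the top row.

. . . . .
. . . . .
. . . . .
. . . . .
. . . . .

(1,1) (2,4) (3,2) (4,5) (5,3)

Row 1: Safe: 1, 2, 3, 4, 5. Place at column 1.
Row 2: attacked by (1,1)→{1,2}. Safe: 3, 4, 5. Place at column 4.
Row 3: attacked by (1,1)→{1,3}; (2,4)→{3,4,5}. Safe: 2. Place at column 2.
Row 4: attacked by (1,1)→{1,4}; (2,4)→{2,4}; (3,2)→{1,2,3}. Safe: 5. Place at column 5.
Row 5: attacked by (1,1)→{1,5}; (2,4)→{1,4}; (3,2)→{2,4}; (4,5)→{4,5}. Safe: 3. Place at column 3.
Columns [1, 4, 2, 5, 3], r−c [0, -2, 1, -1, 2], r+c [2, 6, 5, 9, 8] are all distinct, so no two queens attack.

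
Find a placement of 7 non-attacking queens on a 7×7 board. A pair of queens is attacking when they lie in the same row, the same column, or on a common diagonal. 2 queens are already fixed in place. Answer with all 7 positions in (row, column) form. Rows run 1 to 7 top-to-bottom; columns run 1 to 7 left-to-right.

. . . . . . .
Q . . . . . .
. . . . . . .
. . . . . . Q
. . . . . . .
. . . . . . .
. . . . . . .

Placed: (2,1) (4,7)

Row 1: attacked by (2,1)→{1,2}; (4,7)→{4,7}. Safe: 3, 5, 6. Place at column 5.
Row 3: attacked by (1,5)→{3,5,7}; (2,1)→{1,2}; (4,7)→{6,7}. Safe: 4. Place at column 4.
Row 5: attacked by (1,5)→{1,5}; (2,1)→{1,4}; (3,4)→{2,4,6}; (4,7)→{6,7}. Safe: 3. Place at column 3.
Row 6: attacked by (1,5)→{5}; (2,1)→{1,5}; (3,4)→{1,4,7}; (4,7)→{5,7}; (5,3)→{2,3,4}. Safe: 6. Place at column 6.
Row 7: attacked by (1,5)→{5}; (2,1)→{1,6}; (3,4)→{4}; (4,7)→{4,7}; (5,3)→{1,3,5}; (6,6)→{5,6,7}. Safe: 2. Place at column 2.
Columns [5, 1, 4, 7, 3, 6, 2], r−c [-4, 1, -1, -3, 2, 0, 5], r+c [6, 3, 7, 11, 8, 12, 9] are all distinct, so no two queens attack.

(1,5) (2,1) (3,4) (4,7) (5,3) (6,6) (7,2)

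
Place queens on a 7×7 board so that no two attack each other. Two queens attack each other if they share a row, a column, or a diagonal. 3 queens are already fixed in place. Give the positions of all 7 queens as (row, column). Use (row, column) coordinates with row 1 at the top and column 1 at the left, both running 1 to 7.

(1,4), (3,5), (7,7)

(1,4) (2,1) (3,5) (4,2) (5,6) (6,3) (7,7)

Row 2: attacked by (1,4)→{3,4,5}; (3,5)→{4,5,6}; (7,7)→{2,7}. Safe: 1. Place at column 1.
Row 4: attacked by (1,4)→{1,4,7}; (2,1)→{1,3}; (3,5)→{4,5,6}; (7,7)→{4,7}. Safe: 2. Place at column 2.
Row 5: attacked by (1,4)→{4}; (2,1)→{1,4}; (3,5)→{3,5,7}; (4,2)→{1,2,3}; (7,7)→{5,7}. Safe: 6. Place at column 6.
Row 6: attacked by (1,4)→{4}; (2,1)→{1,5}; (3,5)→{2,5}; (4,2)→{2,4}; (5,6)→{5,6,7}; (7,7)→{6,7}. Safe: 3. Place at column 3.
Columns [4, 1, 5, 2, 6, 3, 7], r−c [-3, 1, -2, 2, -1, 3, 0], r+c [5, 3, 8, 6, 11, 9, 14] are all distinct, so no two queens attack.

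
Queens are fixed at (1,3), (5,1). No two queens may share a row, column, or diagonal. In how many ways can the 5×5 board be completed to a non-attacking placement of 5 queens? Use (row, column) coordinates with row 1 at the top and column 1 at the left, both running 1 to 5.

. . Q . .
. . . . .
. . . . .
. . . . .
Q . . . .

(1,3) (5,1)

1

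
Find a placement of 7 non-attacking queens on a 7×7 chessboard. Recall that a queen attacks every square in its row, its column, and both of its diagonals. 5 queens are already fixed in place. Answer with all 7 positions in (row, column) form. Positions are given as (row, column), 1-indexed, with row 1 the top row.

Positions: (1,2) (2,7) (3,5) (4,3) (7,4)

(1,2) (2,7) (3,5) (4,3) (5,1) (6,6) (7,4)

Row 5: attacked by (1,2)→{2,6}; (2,7)→{4,7}; (3,5)→{3,5,7}; (4,3)→{2,3,4}; (7,4)→{2,4,6}. Safe: 1. Place at column 1.
Row 6: attacked by (1,2)→{2,7}; (2,7)→{3,7}; (3,5)→{2,5}; (4,3)→{1,3,5}; (5,1)→{1,2}; (7,4)→{3,4,5}. Safe: 6. Place at column 6.
Columns [2, 7, 5, 3, 1, 6, 4], r−c [-1, -5, -2, 1, 4, 0, 3], r+c [3, 9, 8, 7, 6, 12, 11] are all distinct, so no two queens attack.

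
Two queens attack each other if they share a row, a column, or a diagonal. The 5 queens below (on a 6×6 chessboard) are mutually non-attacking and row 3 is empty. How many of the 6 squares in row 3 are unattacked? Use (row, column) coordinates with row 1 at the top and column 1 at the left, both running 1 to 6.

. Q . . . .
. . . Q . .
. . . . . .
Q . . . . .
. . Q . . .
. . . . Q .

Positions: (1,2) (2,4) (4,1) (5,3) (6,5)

(1,2) attacks row 3 at column 2 and diagonals 4.
(2,4) attacks row 3 at column 4 and diagonals 3, 5.
(4,1) attacks row 3 at column 1 and diagonals 2.
(5,3) attacks row 3 at column 3 and diagonals 1, 5.
(6,5) attacks row 3 at column 5 and diagonals 2.
Attacked columns: {1, 2, 3, 4, 5}. Safe: {6}.

1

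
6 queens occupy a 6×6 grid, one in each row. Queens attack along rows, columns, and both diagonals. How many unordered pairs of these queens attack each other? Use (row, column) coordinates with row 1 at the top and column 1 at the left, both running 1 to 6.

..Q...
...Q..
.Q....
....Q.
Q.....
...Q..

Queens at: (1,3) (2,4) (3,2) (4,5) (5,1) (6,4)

3

Same column: (2,4)–(6,4) (column 4).
Same diagonal: (1,3)–(2,4) (|1−2| = |3−4| = 1); (2,4)–(5,1) (|2−5| = |4−1| = 3).
Total attacking pairs: 3.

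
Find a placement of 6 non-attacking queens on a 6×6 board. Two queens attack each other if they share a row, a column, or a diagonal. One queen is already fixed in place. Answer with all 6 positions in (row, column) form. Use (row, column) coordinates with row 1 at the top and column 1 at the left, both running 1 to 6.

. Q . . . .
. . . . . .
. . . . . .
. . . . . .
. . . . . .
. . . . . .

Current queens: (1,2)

Row 2: attacked by (1,2)→{1,2,3}. Safe: 4, 5, 6. Place at column 4.
Row 3: attacked by (1,2)→{2,4}; (2,4)→{3,4,5}. Safe: 1, 6. Place at column 6.
Row 4: attacked by (1,2)→{2,5}; (2,4)→{2,4,6}; (3,6)→{5,6}. Safe: 1, 3. Place at column 1.
Row 5: attacked by (1,2)→{2,6}; (2,4)→{1,4}; (3,6)→{4,6}; (4,1)→{1,2}. Safe: 3, 5. Place at column 3.
Row 6: attacked by (1,2)→{2}; (2,4)→{4}; (3,6)→{3,6}; (4,1)→{1,3}; (5,3)→{2,3,4}. Safe: 5. Place at column 5.
Columns [2, 4, 6, 1, 3, 5], r−c [-1, -2, -3, 3, 2, 1], r+c [3, 6, 9, 5, 8, 11] are all distinct, so no two queens attack.

(1,2) (2,4) (3,6) (4,1) (5,3) (6,5)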